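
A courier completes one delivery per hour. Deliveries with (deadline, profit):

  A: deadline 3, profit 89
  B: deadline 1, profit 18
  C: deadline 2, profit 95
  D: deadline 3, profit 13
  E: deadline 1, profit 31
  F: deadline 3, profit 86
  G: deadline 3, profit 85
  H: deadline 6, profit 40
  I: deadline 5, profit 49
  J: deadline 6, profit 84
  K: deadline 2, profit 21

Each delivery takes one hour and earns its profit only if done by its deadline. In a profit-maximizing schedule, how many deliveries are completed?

6

By profit: C(d2,95), A(d3,89), F(d3,86), G(d3,85), J(d6,84), I(d5,49), H(d6,40), E(d1,31), K(d2,21), B(d1,18), D(d3,13)
C→slot 2; A→slot 3; F→slot 1; G skipped; J→slot 6; I→slot 5; H→slot 4; E skipped; K skipped; B skipped; D skipped.
6 of 11 scheduled.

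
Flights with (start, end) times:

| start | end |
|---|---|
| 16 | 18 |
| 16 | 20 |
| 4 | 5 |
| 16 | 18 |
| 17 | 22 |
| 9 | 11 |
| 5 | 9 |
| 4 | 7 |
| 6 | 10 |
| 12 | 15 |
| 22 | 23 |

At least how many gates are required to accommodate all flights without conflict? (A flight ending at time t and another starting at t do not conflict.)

The answer is the maximum number of intervals overlapping at any instant.
Events (time:±→running): 4:+→1 4:+→2 5:-→1 5:+→2 6:+→3 7:-→2 9:-→1 9:+→2 10:-→1 11:-→0 12:+→1 15:-→0 16:+→1 16:+→2 16:+→3 17:+→4 … peak 4.

4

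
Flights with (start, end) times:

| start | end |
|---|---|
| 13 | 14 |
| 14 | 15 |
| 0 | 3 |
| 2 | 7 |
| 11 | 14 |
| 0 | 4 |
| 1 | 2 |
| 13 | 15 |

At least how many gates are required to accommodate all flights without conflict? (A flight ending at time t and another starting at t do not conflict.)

Count concurrent intervals with a sweep; the peak is the room count.
starts: [0, 0, 1, 2, 11, 13, 13, 14]
ends:   [2, 3, 4, 7, 14, 14, 15, 15]
s0→1 s0→2 s1→3  — peak 3.

3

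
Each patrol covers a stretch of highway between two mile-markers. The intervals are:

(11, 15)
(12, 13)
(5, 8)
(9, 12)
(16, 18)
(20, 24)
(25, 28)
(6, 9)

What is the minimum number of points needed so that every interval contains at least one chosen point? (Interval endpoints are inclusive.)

Sorted: [5,8] [6,9] [9,12] [12,13] [11,15] [16,18] [20,24] [25,28]
{[5,8],[6,9]} hit by 8; {[9,12],[12,13],[11,15]} hit by 12; {[16,18]} hit by 18; {[20,24]} hit by 24; {[25,28]} hit by 28.
Points: 8, 12, 18, 24, 28 (5 total).

5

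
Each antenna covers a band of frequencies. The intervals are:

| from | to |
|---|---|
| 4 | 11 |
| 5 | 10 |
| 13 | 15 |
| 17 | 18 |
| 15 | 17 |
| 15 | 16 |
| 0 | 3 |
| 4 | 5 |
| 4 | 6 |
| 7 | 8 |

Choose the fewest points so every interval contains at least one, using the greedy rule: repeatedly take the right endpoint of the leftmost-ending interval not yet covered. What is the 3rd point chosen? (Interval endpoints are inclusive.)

8

By right end: [0,3]  [4,5]  [4,6]  [7,8]  [5,10]  [4,11]  [13,15]  [15,16]  [15,17]  [17,18]
[0,3] uncovered → point at 3; [4,5] uncovered → point at 5; [7,8] uncovered → point at 8; [13,15] uncovered → point at 15; [17,18] uncovered → point at 18.
Points: 3, 5, 8, 15, 18 (5 total).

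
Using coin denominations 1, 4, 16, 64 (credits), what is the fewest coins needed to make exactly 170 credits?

Greedy: take as many of the largest coin as possible, then repeat with the remainder.
170 − 2×64→42 − 2×16→10 − 2×4→2 − 2×1→0
Total coins = 2 + 2 + 2 + 2 = 8

8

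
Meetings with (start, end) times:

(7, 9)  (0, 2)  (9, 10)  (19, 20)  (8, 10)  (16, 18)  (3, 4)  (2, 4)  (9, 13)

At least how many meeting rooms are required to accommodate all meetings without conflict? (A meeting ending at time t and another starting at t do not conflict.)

The answer is the maximum number of intervals overlapping at any instant.
starts: [0, 2, 3, 7, 8, 9, 9, 16, 19]
ends:   [2, 4, 4, 9, 10, 10, 13, 18, 20]
s0→1 e2→0 s2→1 s3→2 e4→1 e4→0 s7→1 s8→2 e9→1 s9→2 s9→3  — peak 3.

3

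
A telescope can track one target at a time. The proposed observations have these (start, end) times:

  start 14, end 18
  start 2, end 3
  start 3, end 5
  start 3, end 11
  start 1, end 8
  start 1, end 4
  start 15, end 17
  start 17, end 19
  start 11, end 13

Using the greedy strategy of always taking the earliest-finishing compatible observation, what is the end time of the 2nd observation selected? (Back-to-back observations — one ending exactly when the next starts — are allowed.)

Greedy by earliest finish: after sorting by end time, pick each interval compatible with the last pick.
By end time: (2,3), (1,4), (3,5), (1,8), (3,11), (11,13), (15,17), (14,18), (17,19).
Pick (2,3); next start ≥ 3 → (3,5); next start ≥ 5 → (11,13); next start ≥ 13 → (15,17); next start ≥ 17 → (17,19).
Selected: (2,3) (3,5) (11,13) (15,17) (17,19)

5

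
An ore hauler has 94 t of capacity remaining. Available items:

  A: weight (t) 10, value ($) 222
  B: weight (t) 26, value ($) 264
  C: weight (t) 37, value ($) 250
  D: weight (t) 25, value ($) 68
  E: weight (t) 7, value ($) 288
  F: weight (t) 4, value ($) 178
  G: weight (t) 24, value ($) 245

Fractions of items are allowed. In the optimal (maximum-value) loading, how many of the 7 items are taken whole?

5

Greedy by value/weight ratio, highest first.
Order: F (178/4=44.50) > E (288/7=41.14) > A (222/10=22.20) > G (245/24=10.21) > B (264/26=10.15) > C (250/37=6.76) > D (68/25=2.72)
Fill: take F (4 @ 178) → take E (7 @ 288) → take A (10 @ 222) → take G (24 @ 245) → take B (26 @ 264) → take 23/37 of C → 155.41; 94/94 used.
5 item(s) taken whole; one partial (take 23/37 of C).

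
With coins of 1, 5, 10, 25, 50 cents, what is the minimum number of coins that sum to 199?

10

199 − 3×50→49 − 1×25→24 − 2×10→4 − 4×1→0
Total coins = 3 + 1 + 2 + 4 = 10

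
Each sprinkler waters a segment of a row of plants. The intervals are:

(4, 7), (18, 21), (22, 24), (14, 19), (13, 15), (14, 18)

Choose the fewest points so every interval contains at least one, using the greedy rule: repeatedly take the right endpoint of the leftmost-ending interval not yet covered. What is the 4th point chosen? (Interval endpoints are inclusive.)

Process intervals by earliest right end; each time one isn't hit yet, stab at its right endpoint.
By right end: [4,7]  [13,15]  [14,18]  [14,19]  [18,21]  [22,24]
[4,7] uncovered → point at 7; [13,15] uncovered → point at 15; [18,21] uncovered → point at 21; [22,24] uncovered → point at 24.
Points: 7, 15, 21, 24 (4 total).

24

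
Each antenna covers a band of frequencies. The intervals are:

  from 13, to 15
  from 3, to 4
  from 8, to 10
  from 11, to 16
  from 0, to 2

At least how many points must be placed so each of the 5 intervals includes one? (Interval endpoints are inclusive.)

Sort by right endpoint; whenever an interval is uncovered, place a point at its right end.
By right end: [0,2]  [3,4]  [8,10]  [13,15]  [11,16]
[0,2] uncovered → point at 2; [3,4] uncovered → point at 4; [8,10] uncovered → point at 10; [13,15] uncovered → point at 15.
Points: 2, 4, 10, 15 (4 total).

4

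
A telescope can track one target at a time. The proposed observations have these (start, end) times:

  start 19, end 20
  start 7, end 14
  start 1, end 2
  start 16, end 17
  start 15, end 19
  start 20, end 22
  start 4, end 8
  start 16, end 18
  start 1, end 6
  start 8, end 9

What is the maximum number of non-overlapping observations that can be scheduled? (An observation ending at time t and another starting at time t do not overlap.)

6

Sort by end time and greedily take each interval whose start is ≥ the last chosen end.
By end time: (1,2), (1,6), (4,8), (8,9), (7,14), (16,17), (16,18), (15,19), (19,20), (20,22).
Pick (1,2); next start ≥ 2 → (4,8); next start ≥ 8 → (8,9); next start ≥ 9 → (16,17); next start ≥ 17 → (19,20); next start ≥ 20 → (20,22).
Selected 6 observations.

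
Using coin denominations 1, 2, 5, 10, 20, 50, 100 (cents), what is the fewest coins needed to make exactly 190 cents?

190 = 1×100 + 1×50 + 2×20
Total coins = 1 + 1 + 2 = 4

4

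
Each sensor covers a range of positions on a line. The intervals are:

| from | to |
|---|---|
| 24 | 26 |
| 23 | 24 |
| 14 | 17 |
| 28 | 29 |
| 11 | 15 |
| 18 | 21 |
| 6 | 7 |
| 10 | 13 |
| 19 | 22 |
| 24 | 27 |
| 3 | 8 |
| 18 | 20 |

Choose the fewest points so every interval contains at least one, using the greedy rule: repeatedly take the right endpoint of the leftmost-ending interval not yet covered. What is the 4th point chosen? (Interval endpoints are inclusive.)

By right end: [6,7]  [3,8]  [10,13]  [11,15]  [14,17]  [18,20]  [18,21]  [19,22]  [23,24]  [24,26]  [24,27]  [28,29]
[6,7] uncovered → point at 7; [10,13] uncovered → point at 13; [14,17] uncovered → point at 17; [18,20] uncovered → point at 20; [23,24] uncovered → point at 24; [28,29] uncovered → point at 29.
Points: 7, 13, 17, 20, 24, 29 (6 total).

20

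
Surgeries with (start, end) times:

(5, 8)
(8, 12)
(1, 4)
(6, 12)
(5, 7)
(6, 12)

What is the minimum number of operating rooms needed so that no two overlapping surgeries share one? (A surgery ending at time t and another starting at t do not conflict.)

4

starts: [1, 5, 5, 6, 6, 8]
ends:   [4, 7, 8, 12, 12, 12]
s1→1 e4→0 s5→1 s5→2 s6→3 s6→4  — peak 4.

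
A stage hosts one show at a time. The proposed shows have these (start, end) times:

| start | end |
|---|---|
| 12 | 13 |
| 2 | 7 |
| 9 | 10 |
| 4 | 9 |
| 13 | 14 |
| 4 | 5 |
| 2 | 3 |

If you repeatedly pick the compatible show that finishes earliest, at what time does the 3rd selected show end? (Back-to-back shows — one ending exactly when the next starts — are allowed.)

10

By end time: (2,3), (4,5), (2,7), (4,9), (9,10), (12,13), (13,14).
Pick (2,3); next start ≥ 3 → (4,5); next start ≥ 5 → (9,10); next start ≥ 10 → (12,13); next start ≥ 13 → (13,14).
Selected: (2,3) (4,5) (9,10) (12,13) (13,14)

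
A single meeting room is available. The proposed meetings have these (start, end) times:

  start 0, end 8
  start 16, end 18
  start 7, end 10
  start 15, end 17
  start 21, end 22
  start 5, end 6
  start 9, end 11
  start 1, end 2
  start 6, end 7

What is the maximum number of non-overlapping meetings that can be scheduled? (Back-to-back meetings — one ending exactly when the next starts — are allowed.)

Greedy by earliest finish: after sorting by end time, pick each interval compatible with the last pick.
By end time: (1,2), (5,6), (6,7), (0,8), (7,10), (9,11), (15,17), (16,18), (21,22).
Pick (1,2); next start ≥ 2 → (5,6); next start ≥ 6 → (6,7); next start ≥ 7 → (7,10); next start ≥ 10 → (15,17); next start ≥ 17 → (21,22).
Selected 6 meetings.

6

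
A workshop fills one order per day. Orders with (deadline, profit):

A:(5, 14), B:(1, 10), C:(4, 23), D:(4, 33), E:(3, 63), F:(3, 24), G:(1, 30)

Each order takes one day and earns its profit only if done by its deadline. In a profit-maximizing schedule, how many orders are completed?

Take jobs in profit order; each goes to the latest open slot no later than its deadline.
Profit order: E=63 D=33 G=30 F=24 C=23 A=14 B=10
Assign: E→slot 3, D→slot 4, G→slot 1, F→slot 2, C skipped, A→slot 5, B skipped.
Slots: [1:G] [2:F] [3:E] [4:D] [5:A]
5 of 7 scheduled.

5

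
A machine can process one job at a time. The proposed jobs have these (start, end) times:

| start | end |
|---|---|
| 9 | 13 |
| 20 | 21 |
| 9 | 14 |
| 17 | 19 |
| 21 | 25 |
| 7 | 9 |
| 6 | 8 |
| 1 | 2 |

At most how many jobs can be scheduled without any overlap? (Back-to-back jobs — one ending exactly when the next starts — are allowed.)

Greedy by earliest finish: after sorting by end time, pick each interval compatible with the last pick.
Sorted by end: (1,2)  (6,8)  (7,9)  (9,13)  (9,14)  (17,19)  (20,21)  (21,25)
take (1,2); take (6,8); take (9,13); take (17,19); take (20,21); take (21,25).
Selected 6 jobs.

6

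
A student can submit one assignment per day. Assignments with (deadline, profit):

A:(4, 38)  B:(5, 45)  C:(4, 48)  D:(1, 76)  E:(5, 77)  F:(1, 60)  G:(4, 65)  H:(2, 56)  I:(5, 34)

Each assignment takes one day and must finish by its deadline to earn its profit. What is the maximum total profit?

Take jobs in profit order; each goes to the latest open slot no later than its deadline.
By profit: E(d5,77), D(d1,76), G(d4,65), F(d1,60), H(d2,56), C(d4,48), B(d5,45), A(d4,38), I(d5,34)
E→slot 5; D→slot 1; G→slot 4; F skipped; H→slot 2; C→slot 3; B skipped; A skipped; I skipped.
Profit = 76 + 56 + 48 + 65 + 77 = 322

322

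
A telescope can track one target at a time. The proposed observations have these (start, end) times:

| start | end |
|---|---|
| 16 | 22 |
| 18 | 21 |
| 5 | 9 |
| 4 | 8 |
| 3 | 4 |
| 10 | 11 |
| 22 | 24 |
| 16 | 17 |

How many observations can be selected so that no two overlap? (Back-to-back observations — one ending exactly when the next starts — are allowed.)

6

Sorted by end: (3,4)  (4,8)  (5,9)  (10,11)  (16,17)  (18,21)  (16,22)  (22,24)
take (3,4); take (4,8); take (10,11); take (16,17); take (18,21); take (22,24).
Selected 6 observations.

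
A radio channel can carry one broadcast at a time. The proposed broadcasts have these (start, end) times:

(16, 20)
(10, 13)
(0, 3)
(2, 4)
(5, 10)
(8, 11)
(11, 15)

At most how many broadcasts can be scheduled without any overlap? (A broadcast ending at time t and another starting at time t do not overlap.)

4

By end time: (0,3), (2,4), (5,10), (8,11), (10,13), (11,15), (16,20).
Pick (0,3); next start ≥ 3 → (5,10); next start ≥ 10 → (10,13); next start ≥ 13 → (16,20).
Selected 4 broadcasts.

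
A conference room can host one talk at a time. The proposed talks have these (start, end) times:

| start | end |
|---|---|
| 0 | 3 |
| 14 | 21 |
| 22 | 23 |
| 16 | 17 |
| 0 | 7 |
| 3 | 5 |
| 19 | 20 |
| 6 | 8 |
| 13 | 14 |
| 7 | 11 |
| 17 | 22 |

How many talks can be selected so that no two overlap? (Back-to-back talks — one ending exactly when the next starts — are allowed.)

7

Sort by end time and greedily take each interval whose start is ≥ the last chosen end.
Sorted by end: (0,3)  (3,5)  (0,7)  (6,8)  (7,11)  (13,14)  (16,17)  (19,20)  (14,21)  (17,22)  (22,23)
take (0,3); take (3,5); take (6,8); skip (7,11); take (13,14); take (16,17); take (19,20); skip (14,21); take (22,23).
Selected 7 talks.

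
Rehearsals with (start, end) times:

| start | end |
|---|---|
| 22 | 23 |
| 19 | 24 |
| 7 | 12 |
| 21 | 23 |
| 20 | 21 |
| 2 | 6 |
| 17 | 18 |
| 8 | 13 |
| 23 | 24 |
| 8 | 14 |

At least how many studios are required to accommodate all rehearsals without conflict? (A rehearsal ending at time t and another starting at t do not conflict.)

3

Events (time:±→running): 2:+→1 6:-→0 7:+→1 8:+→2 8:+→3 … peak 3.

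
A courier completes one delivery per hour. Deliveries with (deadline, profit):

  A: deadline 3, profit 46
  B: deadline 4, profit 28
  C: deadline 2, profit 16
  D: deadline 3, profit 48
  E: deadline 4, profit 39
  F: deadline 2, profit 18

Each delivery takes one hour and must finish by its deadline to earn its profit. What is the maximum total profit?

Sort by profit descending; place each in the latest free slot ≤ its deadline.
By profit: D(d3,48), A(d3,46), E(d4,39), B(d4,28), F(d2,18), C(d2,16)
D→slot 3; A→slot 2; E→slot 4; B→slot 1; F skipped; C skipped.
Profit = 28 + 46 + 48 + 39 = 161

161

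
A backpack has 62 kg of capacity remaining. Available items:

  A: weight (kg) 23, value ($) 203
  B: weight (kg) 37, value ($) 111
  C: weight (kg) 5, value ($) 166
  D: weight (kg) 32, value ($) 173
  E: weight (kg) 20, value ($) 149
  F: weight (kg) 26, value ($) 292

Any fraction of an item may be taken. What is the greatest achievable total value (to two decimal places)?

720.60

Ratios (sorted): C 33.20, F 11.23, A 8.83, E 7.45, D 5.41, B 3.00
take C (5 @ 166); take F (26 @ 292); take A (23 @ 203); take 8/20 of E → 59.60. Capacity used 62/62.
Total value = 720.60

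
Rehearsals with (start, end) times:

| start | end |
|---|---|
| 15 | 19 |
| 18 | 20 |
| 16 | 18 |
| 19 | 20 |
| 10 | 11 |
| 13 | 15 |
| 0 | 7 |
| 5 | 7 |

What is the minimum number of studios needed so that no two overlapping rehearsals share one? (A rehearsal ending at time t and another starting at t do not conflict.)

2

The answer is the maximum number of intervals overlapping at any instant.
starts: [0, 5, 10, 13, 15, 16, 18, 19]
ends:   [7, 7, 11, 15, 18, 19, 20, 20]
s0→1 s5→2  — peak 2.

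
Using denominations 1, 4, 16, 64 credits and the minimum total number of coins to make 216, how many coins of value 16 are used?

1

216 = 3×64 + 1×16 + 2×4
Count of 16: 1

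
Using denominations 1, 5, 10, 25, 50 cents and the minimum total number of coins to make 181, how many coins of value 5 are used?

Use the largest denomination that fits, subtract, and repeat.
181 = 3×50 + 1×25 + 1×5 + 1×1
Count of 5: 1

1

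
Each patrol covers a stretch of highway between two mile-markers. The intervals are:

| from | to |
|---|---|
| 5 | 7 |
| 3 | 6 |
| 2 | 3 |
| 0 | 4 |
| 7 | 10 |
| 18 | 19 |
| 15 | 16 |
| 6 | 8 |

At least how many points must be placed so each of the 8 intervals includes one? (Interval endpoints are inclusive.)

4

By right end: [2,3]  [0,4]  [3,6]  [5,7]  [6,8]  [7,10]  [15,16]  [18,19]
[2,3] uncovered → point at 3; [5,7] uncovered → point at 7; [15,16] uncovered → point at 16; [18,19] uncovered → point at 19.
Points: 3, 7, 16, 19 (4 total).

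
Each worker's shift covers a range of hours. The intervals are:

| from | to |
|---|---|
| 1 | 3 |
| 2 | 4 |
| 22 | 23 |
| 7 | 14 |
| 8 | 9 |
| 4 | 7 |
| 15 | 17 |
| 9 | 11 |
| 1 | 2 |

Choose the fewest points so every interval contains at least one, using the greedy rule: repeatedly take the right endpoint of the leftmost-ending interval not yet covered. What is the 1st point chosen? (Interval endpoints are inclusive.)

Sorted: [1,2] [1,3] [2,4] [4,7] [8,9] [9,11] [7,14] [15,17] [22,23]
{[1,2],[1,3],[2,4]} hit by 2; {[4,7]} hit by 7; {[8,9],[9,11],[7,14]} hit by 9; {[15,17]} hit by 17; {[22,23]} hit by 23.
Points: 2, 7, 9, 17, 23 (5 total).

2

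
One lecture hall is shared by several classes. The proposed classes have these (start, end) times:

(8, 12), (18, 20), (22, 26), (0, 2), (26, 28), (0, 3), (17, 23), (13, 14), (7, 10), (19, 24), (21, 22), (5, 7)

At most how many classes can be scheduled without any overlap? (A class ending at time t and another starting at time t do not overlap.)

Sorted by end: (0,2)  (0,3)  (5,7)  (7,10)  (8,12)  (13,14)  (18,20)  (21,22)  (17,23)  (19,24)  (22,26)  (26,28)
take (0,2); take (5,7); take (7,10); skip (8,12); take (13,14); take (18,20); take (21,22); skip (19,24); take (22,26); take (26,28).
Selected 8 classes.

8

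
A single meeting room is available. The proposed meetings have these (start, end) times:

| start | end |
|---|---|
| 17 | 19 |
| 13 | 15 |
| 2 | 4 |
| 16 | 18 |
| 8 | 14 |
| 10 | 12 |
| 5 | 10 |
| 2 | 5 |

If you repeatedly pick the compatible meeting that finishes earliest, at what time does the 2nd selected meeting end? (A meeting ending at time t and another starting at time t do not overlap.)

10

By end time: (2,4), (2,5), (5,10), (10,12), (8,14), (13,15), (16,18), (17,19).
Pick (2,4); next start ≥ 4 → (5,10); next start ≥ 10 → (10,12); next start ≥ 12 → (13,15); next start ≥ 15 → (16,18).
Selected: (2,4) (5,10) (10,12) (13,15) (16,18)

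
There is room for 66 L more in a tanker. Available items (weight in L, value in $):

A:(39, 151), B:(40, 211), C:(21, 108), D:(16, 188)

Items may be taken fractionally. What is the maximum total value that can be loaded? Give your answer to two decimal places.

Sort by value per unit weight and fill in that order.
Order: D (188/16=11.75) > B (211/40=5.28) > C (108/21=5.14) > A (151/39=3.87)
Fill: take D (16 @ 188) → take B (40 @ 211) → take 10/21 of C → 51.43; 66/66 used.
Total value = 450.43

450.43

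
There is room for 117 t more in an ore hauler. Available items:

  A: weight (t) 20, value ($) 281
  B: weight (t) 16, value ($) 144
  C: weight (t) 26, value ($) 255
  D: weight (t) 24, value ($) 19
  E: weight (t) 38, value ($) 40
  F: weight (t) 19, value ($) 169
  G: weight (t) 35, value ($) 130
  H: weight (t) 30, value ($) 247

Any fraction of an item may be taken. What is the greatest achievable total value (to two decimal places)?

Ratios (sorted): A 14.05, C 9.81, B 9.00, F 8.89, H 8.23, G 3.71, E 1.05, D 0.79
take A (20 @ 281); take C (26 @ 255); take B (16 @ 144); take F (19 @ 169); take H (30 @ 247); take 6/35 of G → 22.29. Capacity used 117/117.
Total value = 1118.29

1118.29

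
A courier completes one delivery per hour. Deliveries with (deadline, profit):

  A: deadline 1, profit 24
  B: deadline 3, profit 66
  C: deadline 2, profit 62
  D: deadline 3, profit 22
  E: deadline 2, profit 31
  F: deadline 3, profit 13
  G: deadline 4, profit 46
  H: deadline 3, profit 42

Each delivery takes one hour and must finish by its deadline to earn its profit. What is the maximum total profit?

Take jobs in profit order; each goes to the latest open slot no later than its deadline.
By profit: B(d3,66), C(d2,62), G(d4,46), H(d3,42), E(d2,31), A(d1,24), D(d3,22), F(d3,13)
B→slot 3; C→slot 2; G→slot 4; H→slot 1; E skipped; A skipped; D skipped; F skipped.
Profit = 42 + 62 + 66 + 46 = 216

216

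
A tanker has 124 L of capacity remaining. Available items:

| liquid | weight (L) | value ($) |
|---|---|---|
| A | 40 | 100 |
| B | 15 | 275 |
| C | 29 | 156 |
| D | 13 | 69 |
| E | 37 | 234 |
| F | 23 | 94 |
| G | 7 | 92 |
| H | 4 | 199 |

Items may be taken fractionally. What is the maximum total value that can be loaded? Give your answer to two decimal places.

1102.65

Greedy by value/weight ratio, highest first.
Ratios (sorted): H 49.75, B 18.33, G 13.14, E 6.32, C 5.38, D 5.31, F 4.09, A 2.50
take H (4 @ 199); take B (15 @ 275); take G (7 @ 92); take E (37 @ 234); take C (29 @ 156); take D (13 @ 69); take 19/23 of F → 77.65. Capacity used 124/124.
Total value = 1102.65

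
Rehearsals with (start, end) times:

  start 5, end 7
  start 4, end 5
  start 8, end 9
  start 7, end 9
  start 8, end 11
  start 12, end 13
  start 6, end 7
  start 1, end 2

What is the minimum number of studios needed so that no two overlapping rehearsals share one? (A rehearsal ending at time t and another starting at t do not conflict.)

3

Count concurrent intervals with a sweep; the peak is the room count.
starts: [1, 4, 5, 6, 7, 8, 8, 12]
ends:   [2, 5, 7, 7, 9, 9, 11, 13]
s1→1 e2→0 s4→1 e5→0 s5→1 s6→2 e7→1 e7→0 s7→1 s8→2 s8→3  — peak 3.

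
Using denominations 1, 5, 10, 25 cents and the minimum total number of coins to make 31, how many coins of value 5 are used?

31 − 1×25→6 − 1×5→1 − 1×1→0
Count of 5: 1

1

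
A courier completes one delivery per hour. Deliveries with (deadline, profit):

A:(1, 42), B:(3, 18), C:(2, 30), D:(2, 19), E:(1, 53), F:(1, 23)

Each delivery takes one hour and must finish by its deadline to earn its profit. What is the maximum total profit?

101

By profit: E(d1,53), A(d1,42), C(d2,30), F(d1,23), D(d2,19), B(d3,18)
E→slot 1; A skipped; C→slot 2; F skipped; D skipped; B→slot 3.
Profit = 53 + 30 + 18 = 101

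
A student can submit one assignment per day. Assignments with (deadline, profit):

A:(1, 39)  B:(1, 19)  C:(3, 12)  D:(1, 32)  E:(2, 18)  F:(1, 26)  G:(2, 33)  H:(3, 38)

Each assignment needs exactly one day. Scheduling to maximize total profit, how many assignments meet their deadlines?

Take jobs in profit order; each goes to the latest open slot no later than its deadline.
By profit: A(d1,39), H(d3,38), G(d2,33), D(d1,32), F(d1,26), B(d1,19), E(d2,18), C(d3,12)
A→slot 1; H→slot 3; G→slot 2; D skipped; F skipped; B skipped; E skipped; C skipped.
3 of 8 scheduled.

3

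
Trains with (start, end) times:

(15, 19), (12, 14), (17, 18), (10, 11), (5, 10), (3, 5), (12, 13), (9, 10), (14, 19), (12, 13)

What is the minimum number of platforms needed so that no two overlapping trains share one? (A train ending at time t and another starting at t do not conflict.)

3

Count concurrent intervals with a sweep; the peak is the room count.
starts: [3, 5, 9, 10, 12, 12, 12, 14, 15, 17]
ends:   [5, 10, 10, 11, 13, 13, 14, 18, 19, 19]
s3→1 e5→0 s5→1 s9→2 e10→1 e10→0 s10→1 e11→0 s12→1 s12→2 s12→3  — peak 3.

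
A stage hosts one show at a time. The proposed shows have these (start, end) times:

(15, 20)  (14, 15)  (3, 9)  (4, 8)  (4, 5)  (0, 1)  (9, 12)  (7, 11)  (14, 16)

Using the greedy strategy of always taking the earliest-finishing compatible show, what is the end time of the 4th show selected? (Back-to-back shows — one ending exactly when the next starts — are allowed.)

Sort by end time and greedily take each interval whose start is ≥ the last chosen end.
Sorted by end: (0,1)  (4,5)  (4,8)  (3,9)  (7,11)  (9,12)  (14,15)  (14,16)  (15,20)
take (0,1); take (4,5); take (7,11); skip (9,12); take (14,15); skip (14,16); take (15,20).
Selected: (0,1) (4,5) (7,11) (14,15) (15,20)

15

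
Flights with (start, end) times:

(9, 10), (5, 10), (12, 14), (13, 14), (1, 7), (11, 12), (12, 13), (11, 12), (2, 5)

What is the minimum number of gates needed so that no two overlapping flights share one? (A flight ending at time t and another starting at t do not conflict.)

The answer is the maximum number of intervals overlapping at any instant.
Events (time:±→running): 1:+→1 2:+→2 … peak 2.

2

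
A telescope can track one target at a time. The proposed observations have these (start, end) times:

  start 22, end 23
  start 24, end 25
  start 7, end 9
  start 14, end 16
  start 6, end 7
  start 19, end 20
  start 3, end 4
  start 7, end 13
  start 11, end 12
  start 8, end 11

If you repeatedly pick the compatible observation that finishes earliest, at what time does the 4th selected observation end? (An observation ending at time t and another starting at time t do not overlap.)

Greedy by earliest finish: after sorting by end time, pick each interval compatible with the last pick.
Sorted by end: (3,4)  (6,7)  (7,9)  (8,11)  (11,12)  (7,13)  (14,16)  (19,20)  (22,23)  (24,25)
take (3,4); take (6,7); take (7,9); take (11,12); take (14,16); take (19,20); take (22,23); take (24,25).
Selected: (3,4) (6,7) (7,9) (11,12) (14,16) (19,20) (22,23) (24,25)

12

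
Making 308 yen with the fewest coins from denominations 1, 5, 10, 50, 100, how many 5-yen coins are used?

1

Use the largest denomination that fits, subtract, and repeat.
308 = 3×100 + 1×5 + 3×1
Count of 5: 1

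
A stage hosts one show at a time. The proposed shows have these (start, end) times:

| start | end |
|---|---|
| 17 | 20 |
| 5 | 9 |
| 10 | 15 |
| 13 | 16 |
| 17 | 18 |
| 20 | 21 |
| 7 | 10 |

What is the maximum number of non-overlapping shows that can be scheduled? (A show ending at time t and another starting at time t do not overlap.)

4

Sorted by end: (5,9)  (7,10)  (10,15)  (13,16)  (17,18)  (17,20)  (20,21)
take (5,9); skip (7,10); take (10,15); skip (13,16); take (17,18); take (20,21).
Selected 4 shows.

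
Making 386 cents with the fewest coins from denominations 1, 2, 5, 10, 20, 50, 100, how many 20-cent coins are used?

1

Greedy: take as many of the largest coin as possible, then repeat with the remainder.
386 − 3×100→86 − 1×50→36 − 1×20→16 − 1×10→6 − 1×5→1 − 1×1→0
Count of 20: 1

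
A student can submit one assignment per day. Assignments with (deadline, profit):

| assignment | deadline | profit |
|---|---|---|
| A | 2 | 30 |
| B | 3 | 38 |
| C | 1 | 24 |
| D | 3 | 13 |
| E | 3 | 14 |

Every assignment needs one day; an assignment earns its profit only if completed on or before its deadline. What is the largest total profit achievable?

92

Take jobs in profit order; each goes to the latest open slot no later than its deadline.
Profit order: B=38 A=30 C=24 E=14 D=13
Assign: B→slot 3, A→slot 2, C→slot 1, E skipped, D skipped.
Slots: [1:C] [2:A] [3:B]
Profit = 24 + 30 + 38 = 92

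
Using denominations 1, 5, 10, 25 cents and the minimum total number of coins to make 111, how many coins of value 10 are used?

1

Use the largest denomination that fits, subtract, and repeat.
111 = 4×25 + 1×10 + 1×1
Count of 10: 1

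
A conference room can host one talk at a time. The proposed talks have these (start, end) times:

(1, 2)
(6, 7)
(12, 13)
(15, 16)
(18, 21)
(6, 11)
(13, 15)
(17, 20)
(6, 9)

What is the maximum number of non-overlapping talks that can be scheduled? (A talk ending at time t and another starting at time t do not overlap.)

Greedy by earliest finish: after sorting by end time, pick each interval compatible with the last pick.
Sorted by end: (1,2)  (6,7)  (6,9)  (6,11)  (12,13)  (13,15)  (15,16)  (17,20)  (18,21)
take (1,2); take (6,7); take (12,13); take (13,15); take (15,16); take (17,20).
Selected 6 talks.

6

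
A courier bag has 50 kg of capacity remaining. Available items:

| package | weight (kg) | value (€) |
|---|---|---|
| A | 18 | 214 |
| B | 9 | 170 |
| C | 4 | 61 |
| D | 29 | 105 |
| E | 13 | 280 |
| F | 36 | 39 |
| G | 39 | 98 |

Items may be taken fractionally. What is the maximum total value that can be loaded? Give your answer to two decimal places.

746.72

Sort by value per unit weight and fill in that order.
Order: E (280/13=21.54) > B (170/9=18.89) > C (61/4=15.25) > A (214/18=11.89) > D (105/29=3.62) > G (98/39=2.51) > F (39/36=1.08)
Fill: take E (13 @ 280) → take B (9 @ 170) → take C (4 @ 61) → take A (18 @ 214) → take 6/29 of D → 21.72; 50/50 used.
Total value = 746.72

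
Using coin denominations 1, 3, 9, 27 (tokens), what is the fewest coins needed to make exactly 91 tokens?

5

Greedy: take as many of the largest coin as possible, then repeat with the remainder.
91 = 3×27 + 1×9 + 1×1
Total coins = 3 + 1 + 1 = 5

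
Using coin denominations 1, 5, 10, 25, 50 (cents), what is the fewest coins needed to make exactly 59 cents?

6

Use the largest denomination that fits, subtract, and repeat.
59 − 1×50→9 − 1×5→4 − 4×1→0
Total coins = 1 + 1 + 4 = 6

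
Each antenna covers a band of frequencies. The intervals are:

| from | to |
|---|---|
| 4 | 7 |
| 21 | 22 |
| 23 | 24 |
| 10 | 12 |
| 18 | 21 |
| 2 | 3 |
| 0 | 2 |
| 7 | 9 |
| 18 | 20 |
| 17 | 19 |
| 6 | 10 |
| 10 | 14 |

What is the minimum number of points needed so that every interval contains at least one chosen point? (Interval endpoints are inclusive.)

Sorted: [0,2] [2,3] [4,7] [7,9] [6,10] [10,12] [10,14] [17,19] [18,20] [18,21] [21,22] [23,24]
{[0,2],[2,3]} hit by 2; {[4,7],[7,9],[6,10]} hit by 7; {[10,12],[10,14]} hit by 12; {[17,19],[18,20],[18,21]} hit by 19; {[21,22]} hit by 22; {[23,24]} hit by 24.
Points: 2, 7, 12, 19, 22, 24 (6 total).

6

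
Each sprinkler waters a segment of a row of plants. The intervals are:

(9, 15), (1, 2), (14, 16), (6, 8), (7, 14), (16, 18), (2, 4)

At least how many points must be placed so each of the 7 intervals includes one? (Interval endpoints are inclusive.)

4

Sort by right endpoint; whenever an interval is uncovered, place a point at its right end.
By right end: [1,2]  [2,4]  [6,8]  [7,14]  [9,15]  [14,16]  [16,18]
[1,2] uncovered → point at 2; [6,8] uncovered → point at 8; [9,15] uncovered → point at 15; [16,18] uncovered → point at 18.
Points: 2, 8, 15, 18 (4 total).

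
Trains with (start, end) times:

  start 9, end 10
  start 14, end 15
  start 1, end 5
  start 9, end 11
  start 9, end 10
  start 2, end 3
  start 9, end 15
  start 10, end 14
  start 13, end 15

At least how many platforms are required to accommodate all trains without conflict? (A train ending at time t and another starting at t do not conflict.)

The answer is the maximum number of intervals overlapping at any instant.
starts: [1, 2, 9, 9, 9, 9, 10, 13, 14]
ends:   [3, 5, 10, 10, 11, 14, 15, 15, 15]
s1→1 s2→2 e3→1 e5→0 s9→1 s9→2 s9→3 s9→4  — peak 4.

4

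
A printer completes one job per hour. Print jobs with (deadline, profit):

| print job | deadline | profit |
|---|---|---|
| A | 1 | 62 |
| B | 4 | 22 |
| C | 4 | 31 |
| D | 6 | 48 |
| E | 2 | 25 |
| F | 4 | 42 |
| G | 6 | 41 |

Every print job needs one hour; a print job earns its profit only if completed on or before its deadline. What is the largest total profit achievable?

Take jobs in profit order; each goes to the latest open slot no later than its deadline.
Profit order: A=62 D=48 F=42 G=41 C=31 E=25 B=22
Assign: A→slot 1, D→slot 6, F→slot 4, G→slot 5, C→slot 3, E→slot 2, B skipped.
Slots: [1:A] [2:E] [3:C] [4:F] [5:G] [6:D]
Profit = 62 + 25 + 31 + 42 + 41 + 48 = 249

249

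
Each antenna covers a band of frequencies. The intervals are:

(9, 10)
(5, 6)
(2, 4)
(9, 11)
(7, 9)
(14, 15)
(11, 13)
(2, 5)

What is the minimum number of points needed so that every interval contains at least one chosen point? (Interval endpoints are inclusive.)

5

By right end: [2,4]  [2,5]  [5,6]  [7,9]  [9,10]  [9,11]  [11,13]  [14,15]
[2,4] uncovered → point at 4; [5,6] uncovered → point at 6; [7,9] uncovered → point at 9; [11,13] uncovered → point at 13; [14,15] uncovered → point at 15.
Points: 4, 6, 9, 13, 15 (5 total).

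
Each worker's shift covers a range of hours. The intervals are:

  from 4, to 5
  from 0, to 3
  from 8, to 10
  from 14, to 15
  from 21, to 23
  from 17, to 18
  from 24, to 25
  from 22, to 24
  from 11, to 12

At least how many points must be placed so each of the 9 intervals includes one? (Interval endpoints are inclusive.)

8

Process intervals by earliest right end; each time one isn't hit yet, stab at its right endpoint.
By right end: [0,3]  [4,5]  [8,10]  [11,12]  [14,15]  [17,18]  [21,23]  [22,24]  [24,25]
[0,3] uncovered → point at 3; [4,5] uncovered → point at 5; [8,10] uncovered → point at 10; [11,12] uncovered → point at 12; [14,15] uncovered → point at 15; [17,18] uncovered → point at 18; [21,23] uncovered → point at 23; [24,25] uncovered → point at 25.
Points: 3, 5, 10, 12, 15, 18, 23, 25 (8 total).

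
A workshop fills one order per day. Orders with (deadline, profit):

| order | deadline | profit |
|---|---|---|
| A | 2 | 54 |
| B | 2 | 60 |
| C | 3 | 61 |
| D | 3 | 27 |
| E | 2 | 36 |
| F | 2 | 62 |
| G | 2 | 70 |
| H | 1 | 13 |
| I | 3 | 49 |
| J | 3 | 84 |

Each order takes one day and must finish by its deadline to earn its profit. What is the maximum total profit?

216

Sort by profit descending; place each in the latest free slot ≤ its deadline.
By profit: J(d3,84), G(d2,70), F(d2,62), C(d3,61), B(d2,60), A(d2,54), I(d3,49), E(d2,36), D(d3,27), H(d1,13)
J→slot 3; G→slot 2; F→slot 1; C skipped; B skipped; A skipped; I skipped; E skipped; D skipped; H skipped.
Profit = 62 + 70 + 84 = 216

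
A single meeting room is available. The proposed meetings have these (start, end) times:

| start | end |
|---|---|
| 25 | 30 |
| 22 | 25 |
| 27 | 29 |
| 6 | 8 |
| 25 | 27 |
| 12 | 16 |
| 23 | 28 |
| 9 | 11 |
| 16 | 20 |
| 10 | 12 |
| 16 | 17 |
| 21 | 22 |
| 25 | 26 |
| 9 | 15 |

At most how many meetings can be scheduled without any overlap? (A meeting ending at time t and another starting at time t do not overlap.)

Order by finish time; keep every interval that doesn't clash with the previous kept one.
By end time: (6,8), (9,11), (10,12), (9,15), (12,16), (16,17), (16,20), (21,22), (22,25), (25,26), (25,27), (23,28), (27,29), (25,30).
Pick (6,8); next start ≥ 8 → (9,11); next start ≥ 11 → (12,16); next start ≥ 16 → (16,17); next start ≥ 17 → (21,22); next start ≥ 22 → (22,25); next start ≥ 25 → (25,26); next start ≥ 26 → (27,29).
Selected 8 meetings.

8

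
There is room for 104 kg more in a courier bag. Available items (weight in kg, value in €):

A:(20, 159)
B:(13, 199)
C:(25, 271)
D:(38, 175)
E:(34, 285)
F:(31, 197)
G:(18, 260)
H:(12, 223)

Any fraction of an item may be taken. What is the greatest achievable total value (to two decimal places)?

1253.90

Sort by value per unit weight and fill in that order.
Ratios (sorted): H 18.58, B 15.31, G 14.44, C 10.84, E 8.38, A 7.95, F 6.35, D 4.61
take H (12 @ 223); take B (13 @ 199); take G (18 @ 260); take C (25 @ 271); take E (34 @ 285); take 2/20 of A → 15.90. Capacity used 104/104.
Total value = 1253.90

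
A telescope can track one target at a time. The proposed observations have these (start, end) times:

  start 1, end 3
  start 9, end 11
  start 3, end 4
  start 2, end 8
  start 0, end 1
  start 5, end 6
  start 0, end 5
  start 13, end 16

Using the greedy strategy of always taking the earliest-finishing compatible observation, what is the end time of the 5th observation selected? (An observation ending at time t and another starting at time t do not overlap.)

Sorted by end: (0,1)  (1,3)  (3,4)  (0,5)  (5,6)  (2,8)  (9,11)  (13,16)
take (0,1); take (1,3); take (3,4); take (5,6); take (9,11); take (13,16).
Selected: (0,1) (1,3) (3,4) (5,6) (9,11) (13,16)

11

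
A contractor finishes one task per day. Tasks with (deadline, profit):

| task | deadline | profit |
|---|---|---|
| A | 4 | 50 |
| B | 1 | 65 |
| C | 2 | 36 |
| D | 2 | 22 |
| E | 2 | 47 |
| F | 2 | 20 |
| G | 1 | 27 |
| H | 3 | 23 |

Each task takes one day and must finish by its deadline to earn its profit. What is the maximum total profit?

185

By profit: B(d1,65), A(d4,50), E(d2,47), C(d2,36), G(d1,27), H(d3,23), D(d2,22), F(d2,20)
B→slot 1; A→slot 4; E→slot 2; C skipped; G skipped; H→slot 3; D skipped; F skipped.
Profit = 65 + 47 + 23 + 50 = 185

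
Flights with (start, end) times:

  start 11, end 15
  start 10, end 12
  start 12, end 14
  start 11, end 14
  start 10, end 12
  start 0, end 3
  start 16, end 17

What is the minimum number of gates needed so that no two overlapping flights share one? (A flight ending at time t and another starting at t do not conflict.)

Count concurrent intervals with a sweep; the peak is the room count.
starts: [0, 10, 10, 11, 11, 12, 16]
ends:   [3, 12, 12, 14, 14, 15, 17]
s0→1 e3→0 s10→1 s10→2 s11→3 s11→4  — peak 4.

4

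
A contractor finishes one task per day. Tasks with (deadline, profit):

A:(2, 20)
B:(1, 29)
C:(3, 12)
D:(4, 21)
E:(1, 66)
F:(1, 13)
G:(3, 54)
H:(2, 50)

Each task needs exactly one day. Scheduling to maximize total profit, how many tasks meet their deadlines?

4

Take jobs in profit order; each goes to the latest open slot no later than its deadline.
By profit: E(d1,66), G(d3,54), H(d2,50), B(d1,29), D(d4,21), A(d2,20), F(d1,13), C(d3,12)
E→slot 1; G→slot 3; H→slot 2; B skipped; D→slot 4; A skipped; F skipped; C skipped.
4 of 8 scheduled.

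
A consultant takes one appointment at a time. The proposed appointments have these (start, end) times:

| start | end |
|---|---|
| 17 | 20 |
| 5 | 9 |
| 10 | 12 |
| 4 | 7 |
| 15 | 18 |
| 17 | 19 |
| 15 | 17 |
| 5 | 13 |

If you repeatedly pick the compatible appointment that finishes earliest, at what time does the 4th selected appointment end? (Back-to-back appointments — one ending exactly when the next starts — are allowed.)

19

Sort by end time and greedily take each interval whose start is ≥ the last chosen end.
By end time: (4,7), (5,9), (10,12), (5,13), (15,17), (15,18), (17,19), (17,20).
Pick (4,7); next start ≥ 7 → (10,12); next start ≥ 12 → (15,17); next start ≥ 17 → (17,19).
Selected: (4,7) (10,12) (15,17) (17,19)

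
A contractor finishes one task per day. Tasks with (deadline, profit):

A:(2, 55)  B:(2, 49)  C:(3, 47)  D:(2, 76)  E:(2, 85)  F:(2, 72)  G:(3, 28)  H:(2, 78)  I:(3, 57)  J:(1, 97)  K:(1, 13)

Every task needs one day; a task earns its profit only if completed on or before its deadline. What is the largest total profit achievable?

239

Take jobs in profit order; each goes to the latest open slot no later than its deadline.
Profit order: J=97 E=85 H=78 D=76 F=72 I=57 A=55 B=49 C=47 G=28 K=13
Assign: J→slot 1, E→slot 2, H skipped, D skipped, F skipped, I→slot 3, A skipped, B skipped, C skipped, G skipped, K skipped.
Slots: [1:J] [2:E] [3:I]
Profit = 97 + 85 + 57 = 239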